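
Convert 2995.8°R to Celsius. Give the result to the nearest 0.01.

In Celsius: (2995.8 - 491.67) × 5/9 = 1391.1833°C.

1391.18°C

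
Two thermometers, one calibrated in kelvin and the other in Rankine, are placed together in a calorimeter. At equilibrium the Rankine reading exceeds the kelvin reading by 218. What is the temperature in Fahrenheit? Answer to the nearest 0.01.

30.83°F

Let x be the kelvin reading; then the Rankine reading is 1.8·x.
(1.8·x) - x = 218  ⇒  (0.8)·x = 218  ⇒  x = 272.5000 K.
In Celsius: 272.5 - 273.15 = -0.6500°C.
In Fahrenheit: -0.6500 × 1.8 + 32 = 30.83°F.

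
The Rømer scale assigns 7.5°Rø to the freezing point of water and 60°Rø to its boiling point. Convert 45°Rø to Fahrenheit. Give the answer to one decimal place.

Linear interpolation between the fixed points: C = (45 - 7.5) × 100 / (60 - 7.5) = 71.4286°C.
Then 71.4286 × 1.8 + 32 = 160.6°F.

160.6°F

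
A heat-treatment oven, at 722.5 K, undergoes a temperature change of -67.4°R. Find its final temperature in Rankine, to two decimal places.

1233.10°R

Initial temperature in Celsius: 722.5 - 273.15 = 449.3500°C.
The 67.4°R change is an interval, so only the factor 5/9 applies: -67.4 × 5/9 = -37.4444°C.
Final Celsius temperature: 449.3500 - 37.4444 = 411.9056°C.
In Rankine: 411.9056 × 1.8 + 491.67 = 1233.10°R.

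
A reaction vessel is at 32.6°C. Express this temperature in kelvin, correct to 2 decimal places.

305.75 K

In kelvin: 32.6000 + 273.15 = 305.75 K.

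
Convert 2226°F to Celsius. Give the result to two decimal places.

In Celsius: (2226 - 32) × 5/9 = 1218.8889°C.

1218.89°C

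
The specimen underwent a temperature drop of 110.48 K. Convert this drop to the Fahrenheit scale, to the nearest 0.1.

An interval of 1 K corresponds to 1.8°F.
110.48 × 1.8 = 198.9.

198.9°F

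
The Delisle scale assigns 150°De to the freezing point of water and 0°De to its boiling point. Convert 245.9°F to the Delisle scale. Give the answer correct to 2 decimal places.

-28.25°De

First in Celsius: (245.9 - 32) × 5/9 = 118.8333°C.
Linearly onto the Delisle scale: 150 + (118.8333 / 100) × (0 - 150) = -28.25°De.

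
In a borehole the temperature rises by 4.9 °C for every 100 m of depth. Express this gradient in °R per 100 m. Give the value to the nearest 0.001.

The quantity depends on a temperature interval, so only the ratio of degree sizes applies; the offset between the scales is irrelevant.
A change of 1°C is a change of 1.8°R, so 4.9 × 1.8 = 8.820.

8.820 °R/100 m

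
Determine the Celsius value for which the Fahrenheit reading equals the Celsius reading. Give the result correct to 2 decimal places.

-40.00°C

Let C be the Celsius reading. The Fahrenheit reading is F = 1.8·C + 32.
Set F = C: 1.8·C + 32 = C.
(0.8)·C = -32  ⇒  C = -40.00.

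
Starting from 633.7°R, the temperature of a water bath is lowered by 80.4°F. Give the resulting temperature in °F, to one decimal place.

Initial temperature in Celsius: (633.7 - 491.67) × 5/9 = 78.9056°C.
The 80.4°F change is an interval, so only the factor 5/9 applies: -80.4 × 5/9 = -44.6667°C.
Final Celsius temperature: 78.9056 - 44.6667 = 34.2389°C.
In Fahrenheit: 34.2389 × 1.8 + 32 = 93.6°F.

93.6°F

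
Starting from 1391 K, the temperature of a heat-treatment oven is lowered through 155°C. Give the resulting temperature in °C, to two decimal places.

962.85°C

Initial temperature in Celsius: 1391 - 273.15 = 1117.8500°C.
Final Celsius temperature: 1117.8500 - 155.0000 = 962.8500°C.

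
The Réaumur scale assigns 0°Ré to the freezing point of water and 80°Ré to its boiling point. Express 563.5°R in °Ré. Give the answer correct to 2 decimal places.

First in Celsius: (563.5 - 491.67) × 5/9 = 39.9056°C.
Linearly onto the Réaumur scale: 0 + (39.9056 / 100) × (80 - 0) = 31.92°Ré.

31.92°Ré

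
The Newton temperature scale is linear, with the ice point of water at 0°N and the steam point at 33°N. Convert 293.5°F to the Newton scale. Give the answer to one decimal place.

First in Celsius: (293.5 - 32) × 5/9 = 145.2778°C.
Linearly onto the Newton scale: 0 + (145.2778 / 100) × (33 - 0) = 47.9°N.

47.9°N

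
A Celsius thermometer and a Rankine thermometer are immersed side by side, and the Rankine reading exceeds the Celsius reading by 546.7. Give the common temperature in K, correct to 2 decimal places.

341.94 K

Let x be the Celsius reading; then the Rankine reading is 1.8·x + 491.67.
(1.8·x + 491.67) - x = 546.7  ⇒  (0.8)·x = 55.03  ⇒  x = 68.7875°C.
In kelvin: 68.7875 + 273.15 = 341.94 K.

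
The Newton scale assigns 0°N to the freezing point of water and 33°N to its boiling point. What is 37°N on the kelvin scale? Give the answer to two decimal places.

385.27 K

Linear interpolation between the fixed points: C = (37 - 0) × 100 / (33 - 0) = 112.1212°C.
Then 112.1212 + 273.15 = 385.27 K.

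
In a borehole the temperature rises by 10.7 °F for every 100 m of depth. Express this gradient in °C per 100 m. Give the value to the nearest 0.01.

5.94 °C/100 m

Since only a temperature interval is involved, the additive offset between the scales drops out.
A change of 1°F is a change of 5/9°C, so 10.7 × 5/9 = 5.94.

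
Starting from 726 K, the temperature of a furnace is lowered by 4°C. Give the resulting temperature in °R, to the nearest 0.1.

Initial temperature in Celsius: 726 - 273.15 = 452.8500°C.
Final Celsius temperature: 452.8500 - 4.0000 = 448.8500°C.
In Rankine: 448.8500 × 1.8 + 491.67 = 1299.6°R.

1299.6°R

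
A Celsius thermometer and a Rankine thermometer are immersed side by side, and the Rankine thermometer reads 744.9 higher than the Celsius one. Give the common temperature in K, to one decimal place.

589.7 K

Let x be the Celsius reading; then the Rankine reading is 1.8·x + 491.67.
(1.8·x + 491.67) - x = 744.9  ⇒  (0.8)·x = 253.23  ⇒  x = 316.5375°C.
In kelvin: 316.5375 + 273.15 = 589.7 K.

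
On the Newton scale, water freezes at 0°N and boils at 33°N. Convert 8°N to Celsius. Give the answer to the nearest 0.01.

Linear interpolation between the fixed points: C = (8 - 0) × 100 / (33 - 0) = 24.2424°C.

24.24°C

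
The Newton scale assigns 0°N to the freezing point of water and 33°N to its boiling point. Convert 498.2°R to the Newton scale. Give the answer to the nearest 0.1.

1.2°N

First in Celsius: (498.2 - 491.67) × 5/9 = 3.6278°C.
Linearly onto the Newton scale: 0 + (3.6278 / 100) × (33 - 0) = 1.2°N.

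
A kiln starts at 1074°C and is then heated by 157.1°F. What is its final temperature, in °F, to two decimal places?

2122.30°F

The 157.1°F change is an interval, so only the factor 5/9 applies: +157.1 × 5/9 = +87.2778°C.
Final Celsius temperature: 1074.0000 + 87.2778 = 1161.2778°C.
In Fahrenheit: 1161.2778 × 1.8 + 32 = 2122.30°F.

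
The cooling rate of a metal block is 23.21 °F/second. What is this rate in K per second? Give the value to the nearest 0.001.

12.894 K/second

The quantity depends on a temperature interval, so only the ratio of degree sizes applies; the offset between the scales is irrelevant.
A change of 1°F is a change of 5/9 K, so 23.21 × 5/9 = 12.894.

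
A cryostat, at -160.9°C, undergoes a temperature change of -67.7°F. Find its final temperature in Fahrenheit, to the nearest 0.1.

The 67.7°F change is an interval, so only the factor 5/9 applies: -67.7 × 5/9 = -37.6111°C.
Final Celsius temperature: -160.9000 - 37.6111 = -198.5111°C.
In Fahrenheit: -198.5111 × 1.8 + 32 = -325.3°F.

-325.3°F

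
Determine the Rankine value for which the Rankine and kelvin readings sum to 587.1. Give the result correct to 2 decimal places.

377.42°R

Let R be the Rankine reading. The kelvin reading is K = 5/9·R.
Require R + K = 587.1: (14/9)·R = 587.1.
R = (587.1) / (14/9) = 377.42.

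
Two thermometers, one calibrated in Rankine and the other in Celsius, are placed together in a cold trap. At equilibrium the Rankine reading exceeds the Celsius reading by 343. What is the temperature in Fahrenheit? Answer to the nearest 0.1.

Let x be the Rankine reading; then the Celsius reading is 5/9·x - 273.15.
(5/9·x - 273.15) - x = -343  ⇒  (-4/9)·x = -69.85  ⇒  x = 157.1625°R.
In Celsius: (157.1625 - 491.67) × 5/9 = -185.8375°C.
In Fahrenheit: -185.8375 × 1.8 + 32 = -302.5°F.

-302.5°F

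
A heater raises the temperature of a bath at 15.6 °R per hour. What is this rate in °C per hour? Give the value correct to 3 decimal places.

The quantity depends on a temperature interval, so only the ratio of degree sizes applies; the offset between the scales is irrelevant.
A change of 1°R is a change of 5/9°C, so 15.6 × 5/9 = 8.667.

8.667 °C/hour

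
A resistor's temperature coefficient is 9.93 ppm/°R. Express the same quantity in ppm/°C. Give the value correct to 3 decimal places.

17.874 ppm/°C

The quantity depends on a temperature interval, so only the ratio of degree sizes applies; the offset between the scales is irrelevant.
A change of 1°C is a change of 1.8°R, so per °C the value is 9.93 × 1.8 = 17.874.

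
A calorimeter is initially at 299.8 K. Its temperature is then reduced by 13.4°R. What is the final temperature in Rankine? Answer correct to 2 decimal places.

526.24°R

Initial temperature in Celsius: 299.8 - 273.15 = 26.6500°C.
The 13.4°R change is an interval, so only the factor 5/9 applies: -13.4 × 5/9 = -7.4444°C.
Final Celsius temperature: 26.6500 - 7.4444 = 19.2056°C.
In Rankine: 19.2056 × 1.8 + 491.67 = 526.24°R.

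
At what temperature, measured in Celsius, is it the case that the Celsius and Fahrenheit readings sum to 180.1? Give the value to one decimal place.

52.9°C

Let C be the Celsius reading. The Fahrenheit reading is F = 1.8·C + 32.
Require C + F = 180.1: (2.8)·C + 32 = 180.1.
C = (180.1 - 32) / (2.8) = 52.9.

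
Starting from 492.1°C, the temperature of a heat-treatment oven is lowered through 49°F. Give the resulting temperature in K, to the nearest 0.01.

The 49°F change is an interval, so only the factor 5/9 applies: -49 × 5/9 = -27.2222°C.
Final Celsius temperature: 492.1000 - 27.2222 = 464.8778°C.
In kelvin: 464.8778 + 273.15 = 738.03 K.

738.03 K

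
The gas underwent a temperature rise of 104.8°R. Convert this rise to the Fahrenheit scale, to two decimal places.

104.80°F

Rankine and Fahrenheit degrees are the same size, so the interval is unchanged: 104.80.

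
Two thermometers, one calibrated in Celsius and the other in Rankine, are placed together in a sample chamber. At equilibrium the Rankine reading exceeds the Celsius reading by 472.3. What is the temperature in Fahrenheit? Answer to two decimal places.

Let x be the Celsius reading; then the Rankine reading is 1.8·x + 491.67.
(1.8·x + 491.67) - x = 472.3  ⇒  (0.8)·x = -19.37  ⇒  x = -24.2125°C.
In Fahrenheit: -24.2125 × 1.8 + 32 = -11.58°F.

-11.58°F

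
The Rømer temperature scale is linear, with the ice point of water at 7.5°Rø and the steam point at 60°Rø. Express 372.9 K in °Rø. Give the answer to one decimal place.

First in Celsius: 372.9 - 273.15 = 99.7500°C.
Linearly onto the Rømer scale: 7.5 + (99.7500 / 100) × (60 - 7.5) = 59.9°Rø.

59.9°Rø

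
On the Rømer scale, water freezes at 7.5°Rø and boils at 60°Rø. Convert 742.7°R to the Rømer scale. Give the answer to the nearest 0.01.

First in Celsius: (742.7 - 491.67) × 5/9 = 139.4611°C.
Linearly onto the Rømer scale: 7.5 + (139.4611 / 100) × (60 - 7.5) = 80.72°Rø.

80.72°Rø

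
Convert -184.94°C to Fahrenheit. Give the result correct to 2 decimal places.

In Fahrenheit: -184.9400 × 1.8 + 32 = -300.89°F.

-300.89°F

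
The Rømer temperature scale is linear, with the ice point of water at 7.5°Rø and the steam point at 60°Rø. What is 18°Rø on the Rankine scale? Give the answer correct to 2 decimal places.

527.67°R

Linear interpolation between the fixed points: C = (18 - 7.5) × 100 / (60 - 7.5) = 20.0000°C.
Then 20.0000 × 1.8 + 491.67 = 527.67°R.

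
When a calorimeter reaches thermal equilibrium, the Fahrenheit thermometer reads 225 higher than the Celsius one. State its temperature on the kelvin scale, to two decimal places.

Let x be the Celsius reading; then the Fahrenheit reading is 1.8·x + 32.
(1.8·x + 32) - x = 225  ⇒  (0.8)·x = 193  ⇒  x = 241.2500°C.
In kelvin: 241.2500 + 273.15 = 514.40 K.

514.40 K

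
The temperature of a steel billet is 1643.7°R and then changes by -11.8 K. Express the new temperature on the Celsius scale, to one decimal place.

628.2°C

Initial temperature in Celsius: (1643.7 - 491.67) × 5/9 = 640.0167°C.
The 11.8 K change is an interval; Kelvin and Celsius degrees are the same size, so ΔC = -11.8°C.
Final Celsius temperature: 640.0167 - 11.8000 = 628.2167°C.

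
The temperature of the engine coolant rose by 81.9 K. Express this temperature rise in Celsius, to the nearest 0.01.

81.90°C

Kelvin and Celsius degrees are the same size, so the interval is unchanged: 81.90.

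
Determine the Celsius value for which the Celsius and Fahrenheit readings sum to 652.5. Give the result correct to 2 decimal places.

Let C be the Celsius reading. The Fahrenheit reading is F = 1.8·C + 32.
Require C + F = 652.5: (2.8)·C + 32 = 652.5.
C = (652.5 - 32) / (2.8) = 221.61.

221.61°C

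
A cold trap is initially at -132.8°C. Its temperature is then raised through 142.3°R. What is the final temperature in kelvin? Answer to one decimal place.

The 142.3°R change is an interval, so only the factor 5/9 applies: +142.3 × 5/9 = +79.0556°C.
Final Celsius temperature: -132.8000 + 79.0556 = -53.7444°C.
In kelvin: -53.7444 + 273.15 = 219.4 K.

219.4 K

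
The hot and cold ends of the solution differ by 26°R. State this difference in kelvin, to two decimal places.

14.44 K

An interval of 1°R corresponds to 5/9 K.
26 × 5/9 = 14.44.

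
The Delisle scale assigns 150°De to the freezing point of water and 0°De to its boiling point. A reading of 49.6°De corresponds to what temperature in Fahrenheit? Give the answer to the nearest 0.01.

Linear interpolation between the fixed points: C = (49.6 - 150) × 100 / (0 - 150) = 66.9333°C.
Then 66.9333 × 1.8 + 32 = 152.48°F.

152.48°F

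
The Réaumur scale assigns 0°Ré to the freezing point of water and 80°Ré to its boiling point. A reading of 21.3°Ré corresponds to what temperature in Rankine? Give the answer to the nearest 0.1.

Linear interpolation between the fixed points: C = (21.3 - 0) × 100 / (80 - 0) = 26.6250°C.
Then 26.6250 × 1.8 + 491.67 = 539.6°R.

539.6°R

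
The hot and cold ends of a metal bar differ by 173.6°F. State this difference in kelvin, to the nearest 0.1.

96.4 K

For a temperature interval the offset drops out; only the factor 5/9 applies.
173.6 × 5/9 = 96.4.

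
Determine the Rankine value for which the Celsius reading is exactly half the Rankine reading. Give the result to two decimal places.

Let R be the Rankine reading. The Celsius reading is C = 5/9·R - 273.15.
Require C = 0.5·R: 5/9·R - 273.15 = 0.5·R.
(1/18)·R = 273.15  ⇒  R = 4916.70.

4916.70°R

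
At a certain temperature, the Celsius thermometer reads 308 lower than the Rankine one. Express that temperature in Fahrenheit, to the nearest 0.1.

-381.3°F

Let x be the Rankine reading; then the Celsius reading is 5/9·x - 273.15.
(5/9·x - 273.15) - x = -308  ⇒  (-4/9)·x = -34.85  ⇒  x = 78.4125°R.
In Celsius: (78.4125 - 491.67) × 5/9 = -229.5875°C.
In Fahrenheit: -229.5875 × 1.8 + 32 = -381.3°F.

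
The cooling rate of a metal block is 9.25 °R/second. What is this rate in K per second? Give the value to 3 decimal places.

The quantity depends on a temperature interval, so only the ratio of degree sizes applies; the offset between the scales is irrelevant.
A change of 1°R is a change of 5/9 K, so 9.25 × 5/9 = 5.139.

5.139 K/second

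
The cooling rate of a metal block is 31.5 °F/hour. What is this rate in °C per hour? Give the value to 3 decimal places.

The quantity depends on a temperature interval, so only the ratio of degree sizes applies; the offset between the scales is irrelevant.
A change of 1°F is a change of 5/9°C, so 31.5 × 5/9 = 17.500.

17.500 °C/hour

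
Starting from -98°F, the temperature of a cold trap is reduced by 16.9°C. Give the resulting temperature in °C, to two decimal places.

Initial temperature in Celsius: (-98 - 32) × 5/9 = -72.2222°C.
Final Celsius temperature: -72.2222 - 16.9000 = -89.1222°C.

-89.12°C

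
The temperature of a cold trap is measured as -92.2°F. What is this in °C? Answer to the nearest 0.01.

-69.00°C

In Celsius: (-92.2 - 32) × 5/9 = -69.0000°C.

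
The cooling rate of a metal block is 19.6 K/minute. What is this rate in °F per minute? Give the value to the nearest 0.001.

The quantity depends on a temperature interval, so only the ratio of degree sizes applies; the offset between the scales is irrelevant.
A change of 1 K is a change of 1.8°F, so 19.6 × 1.8 = 35.280.

35.280 °F/minute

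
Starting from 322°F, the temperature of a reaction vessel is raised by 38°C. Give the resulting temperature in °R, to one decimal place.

850.1°R

Initial temperature in Celsius: (322 - 32) × 5/9 = 161.1111°C.
Final Celsius temperature: 161.1111 + 38.0000 = 199.1111°C.
In Rankine: 199.1111 × 1.8 + 491.67 = 850.1°R.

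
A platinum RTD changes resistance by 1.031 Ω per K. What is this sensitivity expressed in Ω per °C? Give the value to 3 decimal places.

The quantity depends on a temperature interval, so only the ratio of degree sizes applies; the offset between the scales is irrelevant.
A change of 1°C is a change of 1 K, so per °C the value is 1.031 × 1 = 1.031.

1.031 Ω per °C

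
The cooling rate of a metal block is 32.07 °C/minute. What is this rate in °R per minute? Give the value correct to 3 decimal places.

Since only a temperature interval is involved, the additive offset between the scales drops out.
A change of 1°C is a change of 1.8°R, so 32.07 × 1.8 = 57.726.

57.726 °R/minute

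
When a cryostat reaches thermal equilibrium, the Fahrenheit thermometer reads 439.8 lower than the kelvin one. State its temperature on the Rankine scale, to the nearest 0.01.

Let x be the kelvin reading; then the Fahrenheit reading is 1.8·x - 459.67.
(1.8·x - 459.67) - x = -439.8  ⇒  (0.8)·x = 19.87  ⇒  x = 24.8375 K.
In Celsius: 24.8375 - 273.15 = -248.3125°C.
In Rankine: -248.3125 × 1.8 + 491.67 = 44.71°R.

44.71°R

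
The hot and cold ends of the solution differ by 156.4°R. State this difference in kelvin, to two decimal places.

Only the scale ratio 5/9 matters for a change in temperature.
156.4 × 5/9 = 86.89.

86.89 K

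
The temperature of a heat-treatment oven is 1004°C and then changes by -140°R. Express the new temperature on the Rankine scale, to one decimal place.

2158.9°R

The 140°R change is an interval, so only the factor 5/9 applies: -140 × 5/9 = -77.7778°C.
Final Celsius temperature: 1004.0000 - 77.7778 = 926.2222°C.
In Rankine: 926.2222 × 1.8 + 491.67 = 2158.9°R.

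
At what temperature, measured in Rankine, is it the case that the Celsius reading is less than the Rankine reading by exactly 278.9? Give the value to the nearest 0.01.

Let R be the Rankine reading. The Celsius reading is C = 5/9·R - 273.15.
Require C - R = -278.9: (-4/9)·R - 273.15 = -278.9.
R = (-278.9 + 273.15) / (-4/9) = 12.94.

12.94°R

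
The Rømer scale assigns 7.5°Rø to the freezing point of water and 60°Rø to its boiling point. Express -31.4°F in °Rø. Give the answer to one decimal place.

First in Celsius: (-31.4 - 32) × 5/9 = -35.2222°C.
Linearly onto the Rømer scale: 7.5 + (-35.2222 / 100) × (60 - 7.5) = -11.0°Rø.

-11.0°Rø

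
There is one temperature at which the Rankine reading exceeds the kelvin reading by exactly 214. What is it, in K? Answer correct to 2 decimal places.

Let K be the kelvin reading. The Rankine reading is R = 1.8·K.
Require R - K = 214: (0.8)·K = 214.
K = (214) / (0.8) = 267.50.

267.50 K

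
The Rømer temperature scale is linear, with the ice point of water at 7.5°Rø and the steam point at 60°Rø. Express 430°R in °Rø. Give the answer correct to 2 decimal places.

-10.49°Rø

First in Celsius: (430 - 491.67) × 5/9 = -34.2611°C.
Linearly onto the Rømer scale: 7.5 + (-34.2611 / 100) × (60 - 7.5) = -10.49°Rø.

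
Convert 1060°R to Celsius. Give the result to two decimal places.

In Celsius: (1060 - 491.67) × 5/9 = 315.7389°C.

315.74°C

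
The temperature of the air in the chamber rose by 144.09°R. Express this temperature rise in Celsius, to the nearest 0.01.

80.05°C

Only the scale ratio 5/9 matters for a change in temperature.
144.09 × 5/9 = 80.05.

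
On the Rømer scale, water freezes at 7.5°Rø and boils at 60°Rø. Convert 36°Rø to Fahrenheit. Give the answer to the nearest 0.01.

Linear interpolation between the fixed points: C = (36 - 7.5) × 100 / (60 - 7.5) = 54.2857°C.
Then 54.2857 × 1.8 + 32 = 129.71°F.

129.71°F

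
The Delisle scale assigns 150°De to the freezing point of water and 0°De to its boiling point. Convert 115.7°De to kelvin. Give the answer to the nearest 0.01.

Linear interpolation between the fixed points: C = (115.7 - 150) × 100 / (0 - 150) = 22.8667°C.
Then 22.8667 + 273.15 = 296.02 K.

296.02 K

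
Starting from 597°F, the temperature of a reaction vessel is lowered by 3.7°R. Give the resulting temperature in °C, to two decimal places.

311.83°C

Initial temperature in Celsius: (597 - 32) × 5/9 = 313.8889°C.
The 3.7°R change is an interval, so only the factor 5/9 applies: -3.7 × 5/9 = -2.0556°C.
Final Celsius temperature: 313.8889 - 2.0556 = 311.8333°C.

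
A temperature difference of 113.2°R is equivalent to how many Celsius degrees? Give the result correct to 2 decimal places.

Only the scale ratio 5/9 matters for a change in temperature.
113.2 × 5/9 = 62.89.

62.89°C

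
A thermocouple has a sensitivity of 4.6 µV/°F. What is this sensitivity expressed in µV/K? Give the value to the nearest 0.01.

Since only a temperature interval is involved, the additive offset between the scales drops out.
A change of 1 K is a change of 1.8°F, so per K the value is 4.6 × 1.8 = 8.28.

8.28 µV/K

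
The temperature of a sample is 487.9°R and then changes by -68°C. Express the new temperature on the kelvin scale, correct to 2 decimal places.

Initial temperature in Celsius: (487.9 - 491.67) × 5/9 = -2.0944°C.
Final Celsius temperature: -2.0944 - 68.0000 = -70.0944°C.
In kelvin: -70.0944 + 273.15 = 203.06 K.

203.06 K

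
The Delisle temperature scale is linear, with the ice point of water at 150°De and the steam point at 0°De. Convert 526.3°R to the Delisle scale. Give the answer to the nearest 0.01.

First in Celsius: (526.3 - 491.67) × 5/9 = 19.2389°C.
Linearly onto the Delisle scale: 150 + (19.2389 / 100) × (0 - 150) = 121.14°De.

121.14°De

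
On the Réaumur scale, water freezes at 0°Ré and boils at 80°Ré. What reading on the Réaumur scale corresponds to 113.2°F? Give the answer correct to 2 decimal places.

First in Celsius: (113.2 - 32) × 5/9 = 45.1111°C.
Linearly onto the Réaumur scale: 0 + (45.1111 / 100) × (80 - 0) = 36.09°Ré.

36.09°Ré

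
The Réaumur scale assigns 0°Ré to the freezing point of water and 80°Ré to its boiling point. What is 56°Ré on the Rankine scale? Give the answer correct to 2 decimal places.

Linear interpolation between the fixed points: C = (56 - 0) × 100 / (80 - 0) = 70.0000°C.
Then 70.0000 × 1.8 + 491.67 = 617.67°R.

617.67°R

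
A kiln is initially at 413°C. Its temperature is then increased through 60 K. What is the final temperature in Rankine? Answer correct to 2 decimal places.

1343.07°R

The 60 K change is an interval; Kelvin and Celsius degrees are the same size, so ΔC = +60°C.
Final Celsius temperature: 413.0000 + 60.0000 = 473.0000°C.
In Rankine: 473.0000 × 1.8 + 491.67 = 1343.07°R.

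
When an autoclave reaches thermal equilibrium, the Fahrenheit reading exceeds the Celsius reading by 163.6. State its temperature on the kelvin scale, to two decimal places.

Let x be the Fahrenheit reading; then the Celsius reading is 5/9·x - 17.7778.
(5/9·x - 17.7778) - x = -163.6  ⇒  (-4/9)·x = -145.822  ⇒  x = 328.1000°F.
In Celsius: (328.1 - 32) × 5/9 = 164.5000°C.
In kelvin: 164.5000 + 273.15 = 437.65 K.

437.65 K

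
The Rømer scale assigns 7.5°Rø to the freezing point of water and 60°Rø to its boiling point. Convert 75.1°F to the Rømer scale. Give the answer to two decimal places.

First in Celsius: (75.1 - 32) × 5/9 = 23.9444°C.
Linearly onto the Rømer scale: 7.5 + (23.9444 / 100) × (60 - 7.5) = 20.07°Rø.

20.07°Rø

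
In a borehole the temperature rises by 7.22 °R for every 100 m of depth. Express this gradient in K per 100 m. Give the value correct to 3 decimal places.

The quantity depends on a temperature interval, so only the ratio of degree sizes applies; the offset between the scales is irrelevant.
A change of 1°R is a change of 5/9 K, so 7.22 × 5/9 = 4.011.

4.011 K/100 m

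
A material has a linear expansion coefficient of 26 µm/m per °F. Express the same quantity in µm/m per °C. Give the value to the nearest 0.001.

46.800 µm/m per °C

Since only a temperature interval is involved, the additive offset between the scales drops out.
A change of 1°C is a change of 1.8°F, so per °C the value is 26 × 1.8 = 46.800.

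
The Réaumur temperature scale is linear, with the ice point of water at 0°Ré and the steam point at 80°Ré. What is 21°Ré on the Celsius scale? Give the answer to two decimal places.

Linear interpolation between the fixed points: C = (21 - 0) × 100 / (80 - 0) = 26.2500°C.

26.25°C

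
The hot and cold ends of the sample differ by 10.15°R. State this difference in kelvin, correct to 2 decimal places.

5.64 K

For a temperature interval the offset drops out; only the factor 5/9 applies.
10.15 × 5/9 = 5.64.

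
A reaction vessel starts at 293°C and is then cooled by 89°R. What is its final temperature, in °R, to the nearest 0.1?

930.1°R

The 89°R change is an interval, so only the factor 5/9 applies: -89 × 5/9 = -49.4444°C.
Final Celsius temperature: 293.0000 - 49.4444 = 243.5556°C.
In Rankine: 243.5556 × 1.8 + 491.67 = 930.1°R.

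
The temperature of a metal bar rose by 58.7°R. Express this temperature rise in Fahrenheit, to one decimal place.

58.7°F

Rankine and Fahrenheit degrees are the same size, so the interval is unchanged: 58.7.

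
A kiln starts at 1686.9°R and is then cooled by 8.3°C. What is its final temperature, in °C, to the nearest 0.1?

655.7°C

Initial temperature in Celsius: (1686.9 - 491.67) × 5/9 = 664.0167°C.
Final Celsius temperature: 664.0167 - 8.3000 = 655.7167°C.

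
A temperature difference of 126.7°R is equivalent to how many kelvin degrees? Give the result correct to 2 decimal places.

For a temperature interval the offset drops out; only the factor 5/9 applies.
126.7 × 5/9 = 70.39.

70.39 K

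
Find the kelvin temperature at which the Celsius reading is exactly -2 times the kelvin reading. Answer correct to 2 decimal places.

91.05 K

Let K be the kelvin reading. The Celsius reading is C = 1·K - 273.15.
Require C = -2·K: 1·K - 273.15 = -2·K.
(3)·K = 273.15  ⇒  K = 91.05.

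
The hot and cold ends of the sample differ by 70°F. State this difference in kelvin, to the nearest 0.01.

For a temperature interval the offset drops out; only the factor 5/9 applies.
70 × 5/9 = 38.89.

38.89 K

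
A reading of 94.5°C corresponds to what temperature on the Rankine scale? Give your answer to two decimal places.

661.77°R

In Rankine: 94.5000 × 1.8 + 491.67 = 661.77°R.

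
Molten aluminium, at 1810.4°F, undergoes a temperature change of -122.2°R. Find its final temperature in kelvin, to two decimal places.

Initial temperature in Celsius: (1810.4 - 32) × 5/9 = 988.0000°C.
The 122.2°R change is an interval, so only the factor 5/9 applies: -122.2 × 5/9 = -67.8889°C.
Final Celsius temperature: 988.0000 - 67.8889 = 920.1111°C.
In kelvin: 920.1111 + 273.15 = 1193.26 K.

1193.26 K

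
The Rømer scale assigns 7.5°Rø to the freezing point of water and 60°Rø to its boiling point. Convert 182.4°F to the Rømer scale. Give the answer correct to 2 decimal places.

51.37°Rø

First in Celsius: (182.4 - 32) × 5/9 = 83.5556°C.
Linearly onto the Rømer scale: 7.5 + (83.5556 / 100) × (60 - 7.5) = 51.37°Rø.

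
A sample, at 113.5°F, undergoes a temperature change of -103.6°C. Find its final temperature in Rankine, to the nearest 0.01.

386.69°R

Initial temperature in Celsius: (113.5 - 32) × 5/9 = 45.2778°C.
Final Celsius temperature: 45.2778 - 103.6000 = -58.3222°C.
In Rankine: -58.3222 × 1.8 + 491.67 = 386.69°R.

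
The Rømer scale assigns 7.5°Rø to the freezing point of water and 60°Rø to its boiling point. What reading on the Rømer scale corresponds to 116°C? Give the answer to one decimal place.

68.4°Rø

Linearly onto the Rømer scale: 7.5 + (116.0000 / 100) × (60 - 7.5) = 68.4°Rø.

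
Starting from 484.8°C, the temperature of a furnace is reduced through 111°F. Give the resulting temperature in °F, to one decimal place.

793.6°F

The 111°F change is an interval, so only the factor 5/9 applies: -111 × 5/9 = -61.6667°C.
Final Celsius temperature: 484.8000 - 61.6667 = 423.1333°C.
In Fahrenheit: 423.1333 × 1.8 + 32 = 793.6°F.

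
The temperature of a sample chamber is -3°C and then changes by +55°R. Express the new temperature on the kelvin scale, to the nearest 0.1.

300.7 K

The 55°R change is an interval, so only the factor 5/9 applies: +55 × 5/9 = +30.5556°C.
Final Celsius temperature: -3.0000 + 30.5556 = 27.5556°C.
In kelvin: 27.5556 + 273.15 = 300.7 K.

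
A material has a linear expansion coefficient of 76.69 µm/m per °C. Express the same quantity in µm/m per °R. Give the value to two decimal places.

42.61 µm/m per °R

The quantity depends on a temperature interval, so only the ratio of degree sizes applies; the offset between the scales is irrelevant.
A change of 1°R is a change of 5/9°C, so per °R the value is 76.69 × 5/9 = 42.61.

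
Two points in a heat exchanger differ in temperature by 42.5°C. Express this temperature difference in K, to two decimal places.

42.50 K

Celsius and kelvin degrees are the same size, so the interval is unchanged: 42.50.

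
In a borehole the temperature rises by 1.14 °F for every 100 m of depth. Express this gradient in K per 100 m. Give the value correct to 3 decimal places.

Since only a temperature interval is involved, the additive offset between the scales drops out.
A change of 1°F is a change of 5/9 K, so 1.14 × 5/9 = 0.633.

0.633 K/100 m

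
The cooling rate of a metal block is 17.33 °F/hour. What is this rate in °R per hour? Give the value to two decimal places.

The quantity depends on a temperature interval, so only the ratio of degree sizes applies; the offset between the scales is irrelevant.
A change of 1°F is a change of 1°R, so 17.33 × 1 = 17.33.

17.33 °R/hour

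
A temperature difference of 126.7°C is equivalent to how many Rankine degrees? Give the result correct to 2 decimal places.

228.06°R

An interval of 1°C corresponds to 1.8°R.
126.7 × 1.8 = 228.06.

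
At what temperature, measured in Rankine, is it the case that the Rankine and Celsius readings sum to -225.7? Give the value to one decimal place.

30.5°R

Let R be the Rankine reading. The Celsius reading is C = 5/9·R - 273.15.
Require R + C = -225.7: (14/9)·R - 273.15 = -225.7.
R = (-225.7 + 273.15) / (14/9) = 30.5.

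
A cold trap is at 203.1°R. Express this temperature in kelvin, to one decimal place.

112.8 K

In Celsius: (203.1 - 491.67) × 5/9 = -160.3167°C.
In kelvin: -160.3167 + 273.15 = 112.8 K.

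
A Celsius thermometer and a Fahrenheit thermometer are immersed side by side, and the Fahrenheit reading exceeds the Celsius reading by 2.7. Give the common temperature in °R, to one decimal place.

425.7°R

Let x be the Celsius reading; then the Fahrenheit reading is 1.8·x + 32.
(1.8·x + 32) - x = 2.7  ⇒  (0.8)·x = -29.3  ⇒  x = -36.6250°C.
In Rankine: -36.6250 × 1.8 + 491.67 = 425.7°R.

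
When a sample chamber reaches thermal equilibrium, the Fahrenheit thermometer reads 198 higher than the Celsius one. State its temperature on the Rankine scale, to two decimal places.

Let x be the Celsius reading; then the Fahrenheit reading is 1.8·x + 32.
(1.8·x + 32) - x = 198  ⇒  (0.8)·x = 166  ⇒  x = 207.5000°C.
In Rankine: 207.5000 × 1.8 + 491.67 = 865.17°R.

865.17°R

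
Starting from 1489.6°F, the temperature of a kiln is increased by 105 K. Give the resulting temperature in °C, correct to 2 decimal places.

Initial temperature in Celsius: (1489.6 - 32) × 5/9 = 809.7778°C.
The 105 K change is an interval; Kelvin and Celsius degrees are the same size, so ΔC = +105°C.
Final Celsius temperature: 809.7778 + 105.0000 = 914.7778°C.

914.78°C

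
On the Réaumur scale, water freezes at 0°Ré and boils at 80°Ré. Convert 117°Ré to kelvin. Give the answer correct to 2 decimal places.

419.40 K

Linear interpolation between the fixed points: C = (117 - 0) × 100 / (80 - 0) = 146.2500°C.
Then 146.2500 + 273.15 = 419.40 K.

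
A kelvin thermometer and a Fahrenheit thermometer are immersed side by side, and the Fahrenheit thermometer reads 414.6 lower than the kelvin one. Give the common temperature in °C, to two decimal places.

Let x be the kelvin reading; then the Fahrenheit reading is 1.8·x - 459.67.
(1.8·x - 459.67) - x = -414.6  ⇒  (0.8)·x = 45.07  ⇒  x = 56.3375 K.
In Celsius: 56.3375 - 273.15 = -216.81°C.

-216.81°C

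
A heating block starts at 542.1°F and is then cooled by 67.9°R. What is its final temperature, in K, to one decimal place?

Initial temperature in Celsius: (542.1 - 32) × 5/9 = 283.3889°C.
The 67.9°R change is an interval, so only the factor 5/9 applies: -67.9 × 5/9 = -37.7222°C.
Final Celsius temperature: 283.3889 - 37.7222 = 245.6667°C.
In kelvin: 245.6667 + 273.15 = 518.8 K.

518.8 K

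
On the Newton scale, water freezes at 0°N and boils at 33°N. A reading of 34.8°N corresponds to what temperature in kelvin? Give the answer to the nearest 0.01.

378.60 K

Linear interpolation between the fixed points: C = (34.8 - 0) × 100 / (33 - 0) = 105.4545°C.
Then 105.4545 + 273.15 = 378.60 K.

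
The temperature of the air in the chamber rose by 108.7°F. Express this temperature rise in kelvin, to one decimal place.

60.4 K

An interval of 1°F corresponds to 5/9 K.
108.7 × 5/9 = 60.4.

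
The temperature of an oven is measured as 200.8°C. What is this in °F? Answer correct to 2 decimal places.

In Fahrenheit: 200.8000 × 1.8 + 32 = 393.44°F.

393.44°F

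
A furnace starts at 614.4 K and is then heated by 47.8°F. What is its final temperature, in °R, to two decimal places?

Initial temperature in Celsius: 614.4 - 273.15 = 341.2500°C.
The 47.8°F change is an interval, so only the factor 5/9 applies: +47.8 × 5/9 = +26.5556°C.
Final Celsius temperature: 341.2500 + 26.5556 = 367.8056°C.
In Rankine: 367.8056 × 1.8 + 491.67 = 1153.72°R.

1153.72°R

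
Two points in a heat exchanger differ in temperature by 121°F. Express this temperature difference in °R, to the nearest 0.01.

Fahrenheit and Rankine degrees are the same size, so the interval is unchanged: 121.00.

121.00°R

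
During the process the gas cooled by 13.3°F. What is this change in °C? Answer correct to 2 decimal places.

For a temperature interval the offset drops out; only the factor 5/9 applies.
13.3 × 5/9 = 7.39.

7.39°C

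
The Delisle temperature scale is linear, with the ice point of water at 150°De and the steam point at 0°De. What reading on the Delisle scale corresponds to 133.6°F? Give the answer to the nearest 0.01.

65.33°De

First in Celsius: (133.6 - 32) × 5/9 = 56.4444°C.
Linearly onto the Delisle scale: 150 + (56.4444 / 100) × (0 - 150) = 65.33°De.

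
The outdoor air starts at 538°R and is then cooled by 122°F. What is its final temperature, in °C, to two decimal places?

Initial temperature in Celsius: (538 - 491.67) × 5/9 = 25.7389°C.
The 122°F change is an interval, so only the factor 5/9 applies: -122 × 5/9 = -67.7778°C.
Final Celsius temperature: 25.7389 - 67.7778 = -42.0389°C.

-42.04°C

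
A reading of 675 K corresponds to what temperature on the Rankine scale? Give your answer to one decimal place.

1215.0°R

In Celsius: 675 - 273.15 = 401.8500°C.
In Rankine: 401.8500 × 1.8 + 491.67 = 1215.0°R.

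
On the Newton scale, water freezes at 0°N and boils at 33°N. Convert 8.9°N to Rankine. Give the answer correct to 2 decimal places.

540.22°R

Linear interpolation between the fixed points: C = (8.9 - 0) × 100 / (33 - 0) = 26.9697°C.
Then 26.9697 × 1.8 + 491.67 = 540.22°R.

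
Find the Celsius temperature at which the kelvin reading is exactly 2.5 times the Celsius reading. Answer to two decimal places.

182.10°C

Let C be the Celsius reading. The kelvin reading is K = 1·C + 273.15.
Require K = 2.5·C: 1·C + 273.15 = 2.5·C.
(-1.5)·C = -273.15  ⇒  C = 182.10.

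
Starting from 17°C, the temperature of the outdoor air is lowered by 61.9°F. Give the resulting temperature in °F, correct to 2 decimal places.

The 61.9°F change is an interval, so only the factor 5/9 applies: -61.9 × 5/9 = -34.3889°C.
Final Celsius temperature: 17.0000 - 34.3889 = -17.3889°C.
In Fahrenheit: -17.3889 × 1.8 + 32 = 0.70°F.

0.70°F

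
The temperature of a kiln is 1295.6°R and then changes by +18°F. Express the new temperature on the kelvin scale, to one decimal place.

729.8 K

Initial temperature in Celsius: (1295.6 - 491.67) × 5/9 = 446.6278°C.
The 18°F change is an interval, so only the factor 5/9 applies: +18 × 5/9 = +10.0000°C.
Final Celsius temperature: 446.6278 + 10.0000 = 456.6278°C.
In kelvin: 456.6278 + 273.15 = 729.8 K.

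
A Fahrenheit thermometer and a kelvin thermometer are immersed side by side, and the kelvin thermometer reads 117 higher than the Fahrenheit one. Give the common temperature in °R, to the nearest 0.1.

771.0°R

Let x be the Fahrenheit reading; then the kelvin reading is 5/9·x + 255.372.
(5/9·x + 255.372) - x = 117  ⇒  (-4/9)·x = -138.372  ⇒  x = 311.3375°F.
In Celsius: (311.3375 - 32) × 5/9 = 155.1875°C.
In Rankine: 155.1875 × 1.8 + 491.67 = 771.0°R.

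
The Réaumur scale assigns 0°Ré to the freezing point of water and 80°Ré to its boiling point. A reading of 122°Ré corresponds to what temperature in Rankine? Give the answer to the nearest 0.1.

Linear interpolation between the fixed points: C = (122 - 0) × 100 / (80 - 0) = 152.5000°C.
Then 152.5000 × 1.8 + 491.67 = 766.2°R.

766.2°R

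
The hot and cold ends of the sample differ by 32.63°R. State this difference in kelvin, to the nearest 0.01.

18.13 K

Only the scale ratio 5/9 matters for a change in temperature.
32.63 × 5/9 = 18.13.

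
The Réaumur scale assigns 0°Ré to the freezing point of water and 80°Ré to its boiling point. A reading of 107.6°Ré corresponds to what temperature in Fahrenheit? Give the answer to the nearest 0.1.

Linear interpolation between the fixed points: C = (107.6 - 0) × 100 / (80 - 0) = 134.5000°C.
Then 134.5000 × 1.8 + 32 = 274.1°F.

274.1°F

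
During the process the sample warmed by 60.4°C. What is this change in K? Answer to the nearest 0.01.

Celsius and kelvin degrees are the same size, so the interval is unchanged: 60.40.

60.40 K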